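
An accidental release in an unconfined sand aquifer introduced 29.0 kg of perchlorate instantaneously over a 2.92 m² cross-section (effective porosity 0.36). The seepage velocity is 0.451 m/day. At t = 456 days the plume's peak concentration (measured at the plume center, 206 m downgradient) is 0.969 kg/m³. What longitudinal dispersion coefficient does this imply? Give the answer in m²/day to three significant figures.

At the plume center C_max = M/(n_e·A·√(4πDt)), so D = M²/(4πt·(n_e·A·C_max)²).
n_e·A·C_max = 0.36 × 2.92 × 0.969 = 1.019 kg/m.
D = 29.0²/(4π × 456 × 1.019²) = 0.141 m²/day.

0.141 m²/day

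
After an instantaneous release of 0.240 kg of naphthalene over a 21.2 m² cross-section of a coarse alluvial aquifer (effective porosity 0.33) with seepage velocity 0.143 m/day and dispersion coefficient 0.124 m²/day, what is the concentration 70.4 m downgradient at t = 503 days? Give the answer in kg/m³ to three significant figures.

0.00121 kg/m³

For an instantaneous plane source, C(x,t) = M/(n_e·A·√(4πDt)) · exp(−(x−vt)²/(4Dt)), with n_e·A the pore (flow) area.
Plume center vt = 0.143 × 503 = 71.929 m, so the well at 70.4 m is 1.529 m upgradient of the peak.
√(4πDt) = 28.00 m, giving peak height M/(n_e·A·√(4πDt)) = 0.240/(0.33 × 21.2 × 28.00) = 0.001225 kg/m³.
(x−vt)²/(4Dt) = (-1.529)²/(4 × 0.124 × 503) = 0.009371; exp(−0.009371) = 0.9907.
C = 0.001225 × 0.9907 = 0.00121 kg/m³.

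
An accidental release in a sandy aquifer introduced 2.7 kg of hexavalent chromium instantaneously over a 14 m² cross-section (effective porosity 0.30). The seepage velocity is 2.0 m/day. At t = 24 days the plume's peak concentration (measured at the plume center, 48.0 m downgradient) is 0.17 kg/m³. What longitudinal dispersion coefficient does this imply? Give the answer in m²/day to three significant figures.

0.0474 m²/day

At the plume center C_max = M/(n_e·A·√(4πDt)), so D = M²/(4πt·(n_e·A·C_max)²).
n_e·A·C_max = 0.30 × 14 × 0.17 = 0.7140 kg/m.
D = 2.7²/(4π × 24 × 0.7140²) = 0.0474 m²/day.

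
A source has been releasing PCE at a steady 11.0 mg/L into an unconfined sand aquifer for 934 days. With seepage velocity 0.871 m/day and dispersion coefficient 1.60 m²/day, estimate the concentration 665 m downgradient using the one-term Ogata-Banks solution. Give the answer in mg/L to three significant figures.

For a continuous step input, C/C₀ ≈ ½·erfc((x−vt)/(2√(Dt))).
vt = 0.871 × 934 = 813.514 m and 2√(Dt) = 2√(1.60 × 934) = 77.31 m.
Argument (x−vt)/(2√(Dt)) = (665 − 813.514)/77.31 = -1.921; ½·erfc(-1.921) = 0.9967.
C = 11.0 × 0.9967 = 11.0 mg/L.

11.0 mg/L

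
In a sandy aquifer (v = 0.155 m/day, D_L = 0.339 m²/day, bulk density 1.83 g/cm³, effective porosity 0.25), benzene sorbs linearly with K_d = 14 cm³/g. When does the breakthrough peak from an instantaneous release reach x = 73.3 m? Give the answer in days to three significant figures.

Retardation factor R = 1 + ρ_b·K_d/n = 1 + 1.83 × 14/0.25 = 103.5.
Sorption retards both mechanisms: v_R = v/R = 0.001498 m/day, D_R = D/R = 0.003275 m²/day.
Peak time from v_R²t² + 2D_R t − x² = 0: t = (√(D_R² + v_R²x²) − D_R)/v_R².
√(D_R² + v_R²x²) = √(0.003275² + 0.001498² × 73.3²) = 0.1099; v_R² = 2.244e-06.
t = (0.1099 − 0.003275)/2.244e-06 = 47500 days.

47500 days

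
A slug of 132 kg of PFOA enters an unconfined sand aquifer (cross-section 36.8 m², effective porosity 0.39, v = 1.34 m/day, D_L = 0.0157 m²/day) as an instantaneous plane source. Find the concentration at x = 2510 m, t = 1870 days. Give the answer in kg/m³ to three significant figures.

For an instantaneous plane source, C(x,t) = M/(n_e·A·√(4πDt)) · exp(−(x−vt)²/(4Dt)), with n_e·A the pore (flow) area.
Plume center vt = 1.34 × 1870 = 2505.8 m, so the well at 2510 m is 4.2 m downgradient of the peak.
√(4πDt) = 19.21 m, giving peak height M/(n_e·A·√(4πDt)) = 132/(0.39 × 36.8 × 19.21) = 0.4788 kg/m³.
(x−vt)²/(4Dt) = (4.2)²/(4 × 0.0157 × 1870) = 0.1502; exp(−0.1502) = 0.8605.
C = 0.4788 × 0.8605 = 0.412 kg/m³.

0.412 kg/m³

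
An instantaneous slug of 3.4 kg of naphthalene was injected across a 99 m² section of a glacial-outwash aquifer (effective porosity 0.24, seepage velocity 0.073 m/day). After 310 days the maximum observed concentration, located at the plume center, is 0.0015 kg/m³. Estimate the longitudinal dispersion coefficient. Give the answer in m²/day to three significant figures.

2.34 m²/day

At the plume center C_max = M/(n_e·A·√(4πDt)), so D = M²/(4πt·(n_e·A·C_max)²).
n_e·A·C_max = 0.24 × 99 × 0.0015 = 0.03564 kg/m.
D = 3.4²/(4π × 310 × 0.03564²) = 2.34 m²/day.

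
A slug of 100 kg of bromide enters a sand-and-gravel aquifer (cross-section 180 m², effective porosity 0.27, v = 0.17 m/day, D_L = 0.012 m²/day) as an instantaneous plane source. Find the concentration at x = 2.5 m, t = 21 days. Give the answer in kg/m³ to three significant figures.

For an instantaneous plane source, C(x,t) = M/(n_e·A·√(4πDt)) · exp(−(x−vt)²/(4Dt)), with n_e·A the pore (flow) area.
Plume center vt = 0.17 × 21 = 3.57 m, so the well at 2.5 m is 1.07 m upgradient of the peak.
√(4πDt) = 1.780 m, giving peak height M/(n_e·A·√(4πDt)) = 100/(0.27 × 180 × 1.780) = 1.156 kg/m³.
(x−vt)²/(4Dt) = (-1.07)²/(4 × 0.012 × 21) = 1.136; exp(−1.136) = 0.3211.
C = 1.156 × 0.3211 = 0.371 kg/m³.

0.371 kg/m³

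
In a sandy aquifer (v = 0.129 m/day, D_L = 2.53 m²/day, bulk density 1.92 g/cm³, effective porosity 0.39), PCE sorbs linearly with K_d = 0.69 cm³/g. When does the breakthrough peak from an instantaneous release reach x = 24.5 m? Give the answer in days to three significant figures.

Retardation factor R = 1 + ρ_b·K_d/n = 1 + 1.92 × 0.69/0.39 = 4.397.
Sorption retards both mechanisms: v_R = v/R = 0.02934 m/day, D_R = D/R = 0.5754 m²/day.
Peak time from v_R²t² + 2D_R t − x² = 0: t = (√(D_R² + v_R²x²) − D_R)/v_R².
√(D_R² + v_R²x²) = √(0.5754² + 0.02934² × 24.5²) = 0.9208; v_R² = 0.0008608.
t = (0.9208 − 0.5754)/0.0008608 = 401 days.

401 days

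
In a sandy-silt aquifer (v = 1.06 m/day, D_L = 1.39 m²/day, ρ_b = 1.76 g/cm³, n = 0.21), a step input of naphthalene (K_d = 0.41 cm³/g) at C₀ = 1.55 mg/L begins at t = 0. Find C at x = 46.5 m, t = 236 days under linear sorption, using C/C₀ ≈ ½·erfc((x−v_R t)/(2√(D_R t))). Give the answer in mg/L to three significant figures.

1.23 mg/L

Retardation factor R = 1 + ρ_b·K_d/n = 1 + 1.76 × 0.41/0.21 = 4.436.
Sorption retards both mechanisms: v_R = v/R = 0.2390 m/day, D_R = D/R = 0.3133 m²/day.
v_R·t = 0.2390 × 236 = 56.404 m; 2√(D_R t) = 17.20 m; argument = (46.5 − 56.404)/17.20 = -0.5758.
C = C₀ × ½·erfc(-0.5758) = 1.55 × 0.7923 = 1.23 mg/L.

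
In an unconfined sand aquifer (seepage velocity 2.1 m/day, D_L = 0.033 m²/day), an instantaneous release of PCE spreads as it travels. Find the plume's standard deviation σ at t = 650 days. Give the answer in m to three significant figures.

6.55 m

Dispersive spreading gives a Gaussian with σ² = 2Dt; advection only shifts the center.
σ = √(2 × 0.033 × 650) = 6.55 m.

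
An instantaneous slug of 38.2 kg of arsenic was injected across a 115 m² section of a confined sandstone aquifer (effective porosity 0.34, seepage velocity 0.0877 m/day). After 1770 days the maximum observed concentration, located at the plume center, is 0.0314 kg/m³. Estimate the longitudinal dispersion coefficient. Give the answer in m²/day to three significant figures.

At the plume center C_max = M/(n_e·A·√(4πDt)), so D = M²/(4πt·(n_e·A·C_max)²).
n_e·A·C_max = 0.34 × 115 × 0.0314 = 1.228 kg/m.
D = 38.2²/(4π × 1770 × 1.228²) = 0.0435 m²/day.

0.0435 m²/day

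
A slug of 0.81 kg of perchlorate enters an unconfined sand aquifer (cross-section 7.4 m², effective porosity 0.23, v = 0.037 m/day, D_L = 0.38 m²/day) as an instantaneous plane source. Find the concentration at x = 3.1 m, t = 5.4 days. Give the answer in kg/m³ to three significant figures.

0.0336 kg/m³

For an instantaneous plane source, C(x,t) = M/(n_e·A·√(4πDt)) · exp(−(x−vt)²/(4Dt)), with n_e·A the pore (flow) area.
Plume center vt = 0.037 × 5.4 = 0.1998 m, so the well at 3.1 m is 2.9002 m downgradient of the peak.
√(4πDt) = 5.078 m, giving peak height M/(n_e·A·√(4πDt)) = 0.81/(0.23 × 7.4 × 5.078) = 0.09372 kg/m³.
(x−vt)²/(4Dt) = (2.9002)²/(4 × 0.38 × 5.4) = 1.025; exp(−1.025) = 0.3588.
C = 0.09372 × 0.3588 = 0.0336 kg/m³.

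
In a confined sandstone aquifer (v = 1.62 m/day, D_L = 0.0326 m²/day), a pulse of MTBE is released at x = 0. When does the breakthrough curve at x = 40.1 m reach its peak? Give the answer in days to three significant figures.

For the 1D instantaneous-source solution, setting ∂C/∂t = 0 at fixed x gives v²t² + 2Dt − x² = 0, so t = (√(D² + v²x²) − D)/v².
√(D² + v²x²) = √(0.0326² + 1.62² × 40.1²) = 64.96; v² = 2.6244.
t = (64.96 − 0.0326)/2.6244 = 24.7 days (vs. the pure-advection estimate x/v = 24.8 d).

24.7 days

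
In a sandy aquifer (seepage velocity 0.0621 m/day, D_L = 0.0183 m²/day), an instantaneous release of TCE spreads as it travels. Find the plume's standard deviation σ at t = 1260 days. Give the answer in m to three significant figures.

Dispersive spreading gives a Gaussian with σ² = 2Dt; advection only shifts the center.
σ = √(2 × 0.0183 × 1260) = 6.79 m.

6.79 m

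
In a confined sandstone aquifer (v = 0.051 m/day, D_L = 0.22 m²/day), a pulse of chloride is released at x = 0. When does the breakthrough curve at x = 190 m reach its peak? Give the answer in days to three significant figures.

For the 1D instantaneous-source solution, setting ∂C/∂t = 0 at fixed x gives v²t² + 2Dt − x² = 0, so t = (√(D² + v²x²) − D)/v².
√(D² + v²x²) = √(0.22² + 0.051² × 190²) = 9.692; v² = 0.002601.
t = (9.692 − 0.22)/0.002601 = 3640 days (vs. the pure-advection estimate x/v = 3730 d).

3640 days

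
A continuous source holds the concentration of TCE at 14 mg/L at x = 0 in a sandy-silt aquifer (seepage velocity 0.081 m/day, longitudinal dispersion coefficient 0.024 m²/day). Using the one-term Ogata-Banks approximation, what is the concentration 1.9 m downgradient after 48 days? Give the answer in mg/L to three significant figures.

12.7 mg/L

For a continuous step input, C/C₀ ≈ ½·erfc((x−vt)/(2√(Dt))).
vt = 0.081 × 48 = 3.888 m and 2√(Dt) = 2√(0.024 × 48) = 2.147 m.
Argument (x−vt)/(2√(Dt)) = (1.9 − 3.888)/2.147 = -0.9259; ½·erfc(-0.9259) = 0.9048.
C = 14 × 0.9048 = 12.7 mg/L.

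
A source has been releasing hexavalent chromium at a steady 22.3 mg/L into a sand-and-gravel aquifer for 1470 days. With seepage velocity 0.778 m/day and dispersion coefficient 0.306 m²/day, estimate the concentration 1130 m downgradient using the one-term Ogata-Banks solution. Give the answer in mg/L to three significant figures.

15.1 mg/L

For a continuous step input, C/C₀ ≈ ½·erfc((x−vt)/(2√(Dt))).
vt = 0.778 × 1470 = 1143.66 m and 2√(Dt) = 2√(0.306 × 1470) = 42.42 m.
Argument (x−vt)/(2√(Dt)) = (1130 − 1143.66)/42.42 = -0.3220; ½·erfc(-0.3220) = 0.6756.
C = 22.3 × 0.6756 = 15.1 mg/L.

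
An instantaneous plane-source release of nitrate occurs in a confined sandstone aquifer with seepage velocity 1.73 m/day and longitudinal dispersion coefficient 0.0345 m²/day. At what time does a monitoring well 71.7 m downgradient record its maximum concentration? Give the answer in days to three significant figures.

For the 1D instantaneous-source solution, setting ∂C/∂t = 0 at fixed x gives v²t² + 2Dt − x² = 0, so t = (√(D² + v²x²) − D)/v².
√(D² + v²x²) = √(0.0345² + 1.73² × 71.7²) = 124.0; v² = 2.9929.
t = (124.0 − 0.0345)/2.9929 = 41.4 days (vs. the pure-advection estimate x/v = 41.4 d).

41.4 days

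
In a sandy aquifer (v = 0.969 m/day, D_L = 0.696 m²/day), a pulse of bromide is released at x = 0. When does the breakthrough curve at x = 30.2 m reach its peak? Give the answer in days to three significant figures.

For the 1D instantaneous-source solution, setting ∂C/∂t = 0 at fixed x gives v²t² + 2Dt − x² = 0, so t = (√(D² + v²x²) − D)/v².
√(D² + v²x²) = √(0.696² + 0.969² × 30.2²) = 29.27; v² = 0.938961.
t = (29.27 − 0.696)/0.938961 = 30.4 days (vs. the pure-advection estimate x/v = 31.2 d).

30.4 days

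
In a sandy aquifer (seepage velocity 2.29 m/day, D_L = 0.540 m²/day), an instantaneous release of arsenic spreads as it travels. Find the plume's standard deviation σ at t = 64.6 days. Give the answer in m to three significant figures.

8.35 m

Dispersive spreading gives a Gaussian with σ² = 2Dt; advection only shifts the center.
σ = √(2 × 0.540 × 64.6) = 8.35 m.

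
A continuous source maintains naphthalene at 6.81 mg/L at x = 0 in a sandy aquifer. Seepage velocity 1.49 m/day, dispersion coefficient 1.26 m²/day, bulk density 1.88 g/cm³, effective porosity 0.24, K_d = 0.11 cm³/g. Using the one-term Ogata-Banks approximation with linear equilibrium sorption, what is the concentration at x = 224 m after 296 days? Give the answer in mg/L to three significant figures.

5.04 mg/L

Retardation factor R = 1 + ρ_b·K_d/n = 1 + 1.88 × 0.11/0.24 = 1.862.
Sorption retards both mechanisms: v_R = v/R = 0.8002 m/day, D_R = D/R = 0.6767 m²/day.
v_R·t = 0.8002 × 296 = 236.8592 m; 2√(D_R t) = 28.31 m; argument = (224 − 236.8592)/28.31 = -0.4542.
C = C₀ × ½·erfc(-0.4542) = 6.81 × 0.7397 = 5.04 mg/L.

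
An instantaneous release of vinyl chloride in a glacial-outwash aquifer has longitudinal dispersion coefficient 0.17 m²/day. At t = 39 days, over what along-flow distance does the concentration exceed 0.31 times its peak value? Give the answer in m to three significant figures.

11.1 m

The plume is Gaussian with σ = √(2Dt) = √(2 × 0.17 × 39) = 3.641 m.
C/C_peak = exp(−Δx²/(2σ²)) = 0.31 ⇒ Δx = σ·√(−2 ln 0.31) = 3.641 × 1.530 = 5.571 m.
Width = 2Δx = 11.1 m.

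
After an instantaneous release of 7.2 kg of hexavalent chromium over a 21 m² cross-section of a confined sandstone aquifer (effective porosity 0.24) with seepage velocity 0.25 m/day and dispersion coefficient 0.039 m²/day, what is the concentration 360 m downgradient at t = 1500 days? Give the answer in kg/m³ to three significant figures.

0.0201 kg/m³

For an instantaneous plane source, C(x,t) = M/(n_e·A·√(4πDt)) · exp(−(x−vt)²/(4Dt)), with n_e·A the pore (flow) area.
Plume center vt = 0.25 × 1500 = 375 m, so the well at 360 m is 15 m upgradient of the peak.
√(4πDt) = 27.11 m, giving peak height M/(n_e·A·√(4πDt)) = 7.2/(0.24 × 21 × 27.11) = 0.05270 kg/m³.
(x−vt)²/(4Dt) = (-15)²/(4 × 0.039 × 1500) = 0.9615; exp(−0.9615) = 0.3823.
C = 0.05270 × 0.3823 = 0.0201 kg/m³.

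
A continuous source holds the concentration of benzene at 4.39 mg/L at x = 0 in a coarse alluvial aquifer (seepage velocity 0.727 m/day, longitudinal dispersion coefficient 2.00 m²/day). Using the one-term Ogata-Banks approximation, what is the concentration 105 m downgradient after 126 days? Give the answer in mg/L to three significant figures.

1.21 mg/L

For a continuous step input, C/C₀ ≈ ½·erfc((x−vt)/(2√(Dt))).
vt = 0.727 × 126 = 91.602 m and 2√(Dt) = 2√(2.00 × 126) = 31.75 m.
Argument (x−vt)/(2√(Dt)) = (105 − 91.602)/31.75 = 0.4220; ½·erfc(0.4220) = 0.2753.
C = 4.39 × 0.2753 = 1.21 mg/L.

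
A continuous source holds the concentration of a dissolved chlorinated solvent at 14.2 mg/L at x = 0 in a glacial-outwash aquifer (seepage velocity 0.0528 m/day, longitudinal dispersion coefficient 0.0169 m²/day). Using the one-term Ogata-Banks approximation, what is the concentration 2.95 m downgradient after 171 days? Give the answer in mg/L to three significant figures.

14.1 mg/L

For a continuous step input, C/C₀ ≈ ½·erfc((x−vt)/(2√(Dt))).
vt = 0.0528 × 171 = 9.0288 m and 2√(Dt) = 2√(0.0169 × 171) = 3.400 m.
Argument (x−vt)/(2√(Dt)) = (2.95 − 9.0288)/3.400 = -1.788; ½·erfc(-1.788) = 0.9943.
C = 14.2 × 0.9943 = 14.1 mg/L.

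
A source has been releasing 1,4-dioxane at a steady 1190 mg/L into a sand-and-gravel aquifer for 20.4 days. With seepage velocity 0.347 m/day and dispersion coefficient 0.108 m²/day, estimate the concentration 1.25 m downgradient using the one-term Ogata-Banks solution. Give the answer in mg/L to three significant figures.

1190 mg/L

For a continuous step input, C/C₀ ≈ ½·erfc((x−vt)/(2√(Dt))).
vt = 0.347 × 20.4 = 7.0788 m and 2√(Dt) = 2√(0.108 × 20.4) = 2.969 m.
Argument (x−vt)/(2√(Dt)) = (1.25 − 7.0788)/2.969 = -1.963; ½·erfc(-1.963) = 0.9972.
C = 1190 × 0.9972 = 1190 mg/L.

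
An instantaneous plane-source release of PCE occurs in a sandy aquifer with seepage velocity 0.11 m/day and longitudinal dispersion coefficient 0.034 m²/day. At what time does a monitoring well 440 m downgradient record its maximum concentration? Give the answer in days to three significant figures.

For the 1D instantaneous-source solution, setting ∂C/∂t = 0 at fixed x gives v²t² + 2Dt − x² = 0, so t = (√(D² + v²x²) − D)/v².
√(D² + v²x²) = √(0.034² + 0.11² × 440²) = 48.40; v² = 0.0121.
t = (48.40 − 0.034)/0.0121 = 4000 days (vs. the pure-advection estimate x/v = 4000 d).

4000 days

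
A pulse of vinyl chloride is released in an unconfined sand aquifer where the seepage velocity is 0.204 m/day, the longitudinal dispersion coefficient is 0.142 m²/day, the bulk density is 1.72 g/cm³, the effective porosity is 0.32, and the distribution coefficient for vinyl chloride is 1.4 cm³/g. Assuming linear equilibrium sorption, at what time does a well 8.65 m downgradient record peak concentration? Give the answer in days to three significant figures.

Retardation factor R = 1 + ρ_b·K_d/n = 1 + 1.72 × 1.4/0.32 = 8.525.
Sorption retards both mechanisms: v_R = v/R = 0.02393 m/day, D_R = D/R = 0.01666 m²/day.
Peak time from v_R²t² + 2D_R t − x² = 0: t = (√(D_R² + v_R²x²) − D_R)/v_R².
√(D_R² + v_R²x²) = √(0.01666² + 0.02393² × 8.65²) = 0.2077; v_R² = 0.0005726.
t = (0.2077 − 0.01666)/0.0005726 = 334 days.

334 days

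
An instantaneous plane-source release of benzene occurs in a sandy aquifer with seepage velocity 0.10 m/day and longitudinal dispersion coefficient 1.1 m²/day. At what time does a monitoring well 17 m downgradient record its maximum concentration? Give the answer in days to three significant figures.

For the 1D instantaneous-source solution, setting ∂C/∂t = 0 at fixed x gives v²t² + 2Dt − x² = 0, so t = (√(D² + v²x²) − D)/v².
√(D² + v²x²) = √(1.1² + 0.10² × 17²) = 2.025; v² = 0.01.
t = (2.025 − 1.1)/0.01 = 92.5 days (vs. the pure-advection estimate x/v = 170 d).

92.5 days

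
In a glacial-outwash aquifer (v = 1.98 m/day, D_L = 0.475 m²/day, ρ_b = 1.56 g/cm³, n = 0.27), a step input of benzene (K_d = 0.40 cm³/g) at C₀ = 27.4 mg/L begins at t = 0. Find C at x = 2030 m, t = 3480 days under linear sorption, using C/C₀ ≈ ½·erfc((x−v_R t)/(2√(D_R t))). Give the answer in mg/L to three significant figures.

Retardation factor R = 1 + ρ_b·K_d/n = 1 + 1.56 × 0.40/0.27 = 3.311.
Sorption retards both mechanisms: v_R = v/R = 0.5980 m/day, D_R = D/R = 0.1435 m²/day.
v_R·t = 0.5980 × 3480 = 2081.04 m; 2√(D_R t) = 44.69 m; argument = (2030 − 2081.04)/44.69 = -1.142.
C = C₀ × ½·erfc(-1.142) = 27.4 × 0.9468 = 25.9 mg/L.

25.9 mg/L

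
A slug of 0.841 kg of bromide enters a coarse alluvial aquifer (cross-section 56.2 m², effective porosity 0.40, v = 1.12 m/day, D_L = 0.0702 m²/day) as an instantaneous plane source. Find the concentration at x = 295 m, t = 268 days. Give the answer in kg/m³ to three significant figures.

For an instantaneous plane source, C(x,t) = M/(n_e·A·√(4πDt)) · exp(−(x−vt)²/(4Dt)), with n_e·A the pore (flow) area.
Plume center vt = 1.12 × 268 = 300.16 m, so the well at 295 m is 5.16 m upgradient of the peak.
√(4πDt) = 15.38 m, giving peak height M/(n_e·A·√(4πDt)) = 0.841/(0.40 × 56.2 × 15.38) = 0.002432 kg/m³.
(x−vt)²/(4Dt) = (-5.16)²/(4 × 0.0702 × 268) = 0.3538; exp(−0.3538) = 0.7020.
C = 0.002432 × 0.7020 = 0.00171 kg/m³.

0.00171 kg/m³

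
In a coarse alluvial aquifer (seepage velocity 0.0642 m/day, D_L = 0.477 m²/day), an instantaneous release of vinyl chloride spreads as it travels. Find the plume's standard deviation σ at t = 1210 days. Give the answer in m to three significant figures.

Dispersive spreading gives a Gaussian with σ² = 2Dt; advection only shifts the center.
σ = √(2 × 0.477 × 1210) = 34.0 m.

34.0 m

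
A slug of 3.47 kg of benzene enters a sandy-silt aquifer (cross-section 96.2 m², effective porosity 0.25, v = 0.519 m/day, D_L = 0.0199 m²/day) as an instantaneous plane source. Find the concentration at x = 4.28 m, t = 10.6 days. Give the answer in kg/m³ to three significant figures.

0.0151 kg/m³

For an instantaneous plane source, C(x,t) = M/(n_e·A·√(4πDt)) · exp(−(x−vt)²/(4Dt)), with n_e·A the pore (flow) area.
Plume center vt = 0.519 × 10.6 = 5.5014 m, so the well at 4.28 m is 1.2214 m upgradient of the peak.
√(4πDt) = 1.628 m, giving peak height M/(n_e·A·√(4πDt)) = 3.47/(0.25 × 96.2 × 1.628) = 0.08863 kg/m³.
(x−vt)²/(4Dt) = (-1.2214)²/(4 × 0.0199 × 10.6) = 1.768; exp(−1.768) = 0.1707.
C = 0.08863 × 0.1707 = 0.0151 kg/m³.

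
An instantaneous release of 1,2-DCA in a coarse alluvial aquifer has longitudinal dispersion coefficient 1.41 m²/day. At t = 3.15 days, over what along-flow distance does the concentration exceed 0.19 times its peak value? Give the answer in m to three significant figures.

10.9 m

The plume is Gaussian with σ = √(2Dt) = √(2 × 1.41 × 3.15) = 2.980 m.
C/C_peak = exp(−Δx²/(2σ²)) = 0.19 ⇒ Δx = σ·√(−2 ln 0.19) = 2.980 × 1.822 = 5.430 m.
Width = 2Δx = 10.9 m.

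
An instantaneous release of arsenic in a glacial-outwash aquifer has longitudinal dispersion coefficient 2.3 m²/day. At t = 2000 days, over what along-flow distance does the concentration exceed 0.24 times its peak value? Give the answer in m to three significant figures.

324 m

The plume is Gaussian with σ = √(2Dt) = √(2 × 2.3 × 2000) = 95.92 m.
C/C_peak = exp(−Δx²/(2σ²)) = 0.24 ⇒ Δx = σ·√(−2 ln 0.24) = 95.92 × 1.689 = 162.0 m.
Width = 2Δx = 324 m.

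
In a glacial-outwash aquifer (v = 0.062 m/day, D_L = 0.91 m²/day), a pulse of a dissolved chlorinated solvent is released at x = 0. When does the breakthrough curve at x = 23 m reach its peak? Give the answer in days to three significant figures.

203 days

For the 1D instantaneous-source solution, setting ∂C/∂t = 0 at fixed x gives v²t² + 2Dt − x² = 0, so t = (√(D² + v²x²) − D)/v².
√(D² + v²x²) = √(0.91² + 0.062² × 23²) = 1.692; v² = 0.003844.
t = (1.692 − 0.91)/0.003844 = 203 days (vs. the pure-advection estimate x/v = 371 d).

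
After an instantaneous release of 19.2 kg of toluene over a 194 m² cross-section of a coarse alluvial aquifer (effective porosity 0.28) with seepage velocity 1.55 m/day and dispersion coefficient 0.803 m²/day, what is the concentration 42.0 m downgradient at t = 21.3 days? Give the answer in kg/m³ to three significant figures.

For an instantaneous plane source, C(x,t) = M/(n_e·A·√(4πDt)) · exp(−(x−vt)²/(4Dt)), with n_e·A the pore (flow) area.
Plume center vt = 1.55 × 21.3 = 33.015 m, so the well at 42.0 m is 8.985 m downgradient of the peak.
√(4πDt) = 14.66 m, giving peak height M/(n_e·A·√(4πDt)) = 19.2/(0.28 × 194 × 14.66) = 0.02411 kg/m³.
(x−vt)²/(4Dt) = (8.985)²/(4 × 0.803 × 21.3) = 1.180; exp(−1.180) = 0.3073.
C = 0.02411 × 0.3073 = 0.00741 kg/m³.

0.00741 kg/m³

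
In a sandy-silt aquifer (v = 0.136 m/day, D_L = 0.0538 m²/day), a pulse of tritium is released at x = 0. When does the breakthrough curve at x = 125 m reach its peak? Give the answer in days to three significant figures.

For the 1D instantaneous-source solution, setting ∂C/∂t = 0 at fixed x gives v²t² + 2Dt − x² = 0, so t = (√(D² + v²x²) − D)/v².
√(D² + v²x²) = √(0.0538² + 0.136² × 125²) = 17.00; v² = 0.018496.
t = (17.00 − 0.0538)/0.018496 = 916 days (vs. the pure-advection estimate x/v = 919 d).

916 days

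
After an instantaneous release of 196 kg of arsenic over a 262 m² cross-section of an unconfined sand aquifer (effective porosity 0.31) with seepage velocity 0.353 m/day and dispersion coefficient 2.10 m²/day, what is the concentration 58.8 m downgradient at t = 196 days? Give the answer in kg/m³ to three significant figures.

0.0314 kg/m³

For an instantaneous plane source, C(x,t) = M/(n_e·A·√(4πDt)) · exp(−(x−vt)²/(4Dt)), with n_e·A the pore (flow) area.
Plume center vt = 0.353 × 196 = 69.188 m, so the well at 58.8 m is 10.388 m upgradient of the peak.
√(4πDt) = 71.92 m, giving peak height M/(n_e·A·√(4πDt)) = 196/(0.31 × 262 × 71.92) = 0.03355 kg/m³.
(x−vt)²/(4Dt) = (-10.388)²/(4 × 2.10 × 196) = 0.06554; exp(−0.06554) = 0.9366.
C = 0.03355 × 0.9366 = 0.0314 kg/m³.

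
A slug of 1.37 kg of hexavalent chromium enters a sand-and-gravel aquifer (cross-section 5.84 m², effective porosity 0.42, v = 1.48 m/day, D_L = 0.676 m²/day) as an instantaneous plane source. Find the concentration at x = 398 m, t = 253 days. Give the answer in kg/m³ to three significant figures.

0.00535 kg/m³

For an instantaneous plane source, C(x,t) = M/(n_e·A·√(4πDt)) · exp(−(x−vt)²/(4Dt)), with n_e·A the pore (flow) area.
Plume center vt = 1.48 × 253 = 374.44 m, so the well at 398 m is 23.56 m downgradient of the peak.
√(4πDt) = 46.36 m, giving peak height M/(n_e·A·√(4πDt)) = 1.37/(0.42 × 5.84 × 46.36) = 0.01205 kg/m³.
(x−vt)²/(4Dt) = (23.56)²/(4 × 0.676 × 253) = 0.8114; exp(−0.8114) = 0.4442.
C = 0.01205 × 0.4442 = 0.00535 kg/m³.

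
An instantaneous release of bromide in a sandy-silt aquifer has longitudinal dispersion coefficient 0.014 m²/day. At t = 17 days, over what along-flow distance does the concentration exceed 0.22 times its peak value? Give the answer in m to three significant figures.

The plume is Gaussian with σ = √(2Dt) = √(2 × 0.014 × 17) = 0.6899 m.
C/C_peak = exp(−Δx²/(2σ²)) = 0.22 ⇒ Δx = σ·√(−2 ln 0.22) = 0.6899 × 1.740 = 1.200 m.
Width = 2Δx = 2.40 m.

2.40 m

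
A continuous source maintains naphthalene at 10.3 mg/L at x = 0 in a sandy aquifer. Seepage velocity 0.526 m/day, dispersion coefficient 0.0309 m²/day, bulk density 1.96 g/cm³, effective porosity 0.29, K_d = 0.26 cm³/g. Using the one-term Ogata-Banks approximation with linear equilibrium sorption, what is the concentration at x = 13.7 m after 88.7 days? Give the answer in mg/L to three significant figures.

Retardation factor R = 1 + ρ_b·K_d/n = 1 + 1.96 × 0.26/0.29 = 2.757.
Sorption retards both mechanisms: v_R = v/R = 0.1908 m/day, D_R = D/R = 0.01121 m²/day.
v_R·t = 0.1908 × 88.7 = 16.92396 m; 2√(D_R t) = 1.994 m; argument = (13.7 − 16.92396)/1.994 = -1.617.
C = C₀ × ½·erfc(-1.617) = 10.3 × 0.9889 = 10.2 mg/L.

10.2 mg/L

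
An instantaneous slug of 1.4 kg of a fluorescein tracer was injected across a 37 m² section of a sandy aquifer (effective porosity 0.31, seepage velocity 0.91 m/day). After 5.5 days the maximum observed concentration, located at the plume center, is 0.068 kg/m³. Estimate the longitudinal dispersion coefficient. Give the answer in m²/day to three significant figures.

0.0466 m²/day

At the plume center C_max = M/(n_e·A·√(4πDt)), so D = M²/(4πt·(n_e·A·C_max)²).
n_e·A·C_max = 0.31 × 37 × 0.068 = 0.7800 kg/m.
D = 1.4²/(4π × 5.5 × 0.7800²) = 0.0466 m²/day.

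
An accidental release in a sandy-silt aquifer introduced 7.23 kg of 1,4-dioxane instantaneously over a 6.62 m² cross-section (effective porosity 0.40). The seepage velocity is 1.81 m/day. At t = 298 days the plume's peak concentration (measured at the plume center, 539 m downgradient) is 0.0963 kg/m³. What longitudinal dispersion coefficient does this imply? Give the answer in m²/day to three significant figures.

0.215 m²/day

At the plume center C_max = M/(n_e·A·√(4πDt)), so D = M²/(4πt·(n_e·A·C_max)²).
n_e·A·C_max = 0.40 × 6.62 × 0.0963 = 0.2550 kg/m.
D = 7.23²/(4π × 298 × 0.2550²) = 0.215 m²/day.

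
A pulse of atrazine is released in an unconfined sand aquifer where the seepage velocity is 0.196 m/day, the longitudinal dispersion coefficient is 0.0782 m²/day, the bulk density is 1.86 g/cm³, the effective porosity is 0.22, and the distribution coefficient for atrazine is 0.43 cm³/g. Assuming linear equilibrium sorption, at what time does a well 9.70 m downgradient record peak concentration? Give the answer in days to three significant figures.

Retardation factor R = 1 + ρ_b·K_d/n = 1 + 1.86 × 0.43/0.22 = 4.635.
Sorption retards both mechanisms: v_R = v/R = 0.04229 m/day, D_R = D/R = 0.01687 m²/day.
Peak time from v_R²t² + 2D_R t − x² = 0: t = (√(D_R² + v_R²x²) − D_R)/v_R².
√(D_R² + v_R²x²) = √(0.01687² + 0.04229² × 9.70²) = 0.4106; v_R² = 0.001788.
t = (0.4106 − 0.01687)/0.001788 = 220 days.

220 days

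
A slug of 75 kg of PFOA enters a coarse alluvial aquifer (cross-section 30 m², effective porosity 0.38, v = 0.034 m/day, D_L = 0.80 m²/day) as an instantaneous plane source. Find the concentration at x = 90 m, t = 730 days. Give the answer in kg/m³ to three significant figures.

For an instantaneous plane source, C(x,t) = M/(n_e·A·√(4πDt)) · exp(−(x−vt)²/(4Dt)), with n_e·A the pore (flow) area.
Plume center vt = 0.034 × 730 = 24.82 m, so the well at 90 m is 65.18 m downgradient of the peak.
√(4πDt) = 85.67 m, giving peak height M/(n_e·A·√(4πDt)) = 75/(0.38 × 30 × 85.67) = 0.07679 kg/m³.
(x−vt)²/(4Dt) = (65.18)²/(4 × 0.80 × 730) = 1.819; exp(−1.819) = 0.1622.
C = 0.07679 × 0.1622 = 0.0125 kg/m³.

0.0125 kg/m³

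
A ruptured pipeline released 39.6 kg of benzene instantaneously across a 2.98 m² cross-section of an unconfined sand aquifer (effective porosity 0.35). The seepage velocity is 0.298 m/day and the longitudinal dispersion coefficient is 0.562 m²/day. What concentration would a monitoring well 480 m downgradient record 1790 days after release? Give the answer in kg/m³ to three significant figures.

0.166 kg/m³

For an instantaneous plane source, C(x,t) = M/(n_e·A·√(4πDt)) · exp(−(x−vt)²/(4Dt)), with n_e·A the pore (flow) area.
Plume center vt = 0.298 × 1790 = 533.42 m, so the well at 480 m is 53.42 m upgradient of the peak.
√(4πDt) = 112.4 m, giving peak height M/(n_e·A·√(4πDt)) = 39.6/(0.35 × 2.98 × 112.4) = 0.3378 kg/m³.
(x−vt)²/(4Dt) = (-53.42)²/(4 × 0.562 × 1790) = 0.7092; exp(−0.7092) = 0.4920.
C = 0.3378 × 0.4920 = 0.166 kg/m³.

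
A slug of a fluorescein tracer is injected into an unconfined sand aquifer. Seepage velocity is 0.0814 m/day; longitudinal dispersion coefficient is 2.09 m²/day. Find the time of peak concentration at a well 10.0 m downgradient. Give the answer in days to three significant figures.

For the 1D instantaneous-source solution, setting ∂C/∂t = 0 at fixed x gives v²t² + 2Dt − x² = 0, so t = (√(D² + v²x²) − D)/v².
√(D² + v²x²) = √(2.09² + 0.0814² × 10.0²) = 2.243; v² = 0.00662596.
t = (2.243 − 2.09)/0.00662596 = 23.1 days (vs. the pure-advection estimate x/v = 123 d).

23.1 days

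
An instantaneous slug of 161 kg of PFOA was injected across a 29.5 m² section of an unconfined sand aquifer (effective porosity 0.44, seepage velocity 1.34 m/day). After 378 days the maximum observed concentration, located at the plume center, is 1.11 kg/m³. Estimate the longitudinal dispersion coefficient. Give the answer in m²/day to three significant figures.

At the plume center C_max = M/(n_e·A·√(4πDt)), so D = M²/(4πt·(n_e·A·C_max)²).
n_e·A·C_max = 0.44 × 29.5 × 1.11 = 14.41 kg/m.
D = 161²/(4π × 378 × 14.41²) = 0.0263 m²/day.

0.0263 m²/day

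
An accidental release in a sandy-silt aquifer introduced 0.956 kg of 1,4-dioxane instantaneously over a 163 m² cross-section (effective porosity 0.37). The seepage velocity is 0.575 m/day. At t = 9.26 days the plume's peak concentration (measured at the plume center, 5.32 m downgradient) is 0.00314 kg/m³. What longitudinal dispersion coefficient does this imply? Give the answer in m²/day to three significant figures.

At the plume center C_max = M/(n_e·A·√(4πDt)), so D = M²/(4πt·(n_e·A·C_max)²).
n_e·A·C_max = 0.37 × 163 × 0.00314 = 0.1894 kg/m.
D = 0.956²/(4π × 9.26 × 0.1894²) = 0.219 m²/day.

0.219 m²/day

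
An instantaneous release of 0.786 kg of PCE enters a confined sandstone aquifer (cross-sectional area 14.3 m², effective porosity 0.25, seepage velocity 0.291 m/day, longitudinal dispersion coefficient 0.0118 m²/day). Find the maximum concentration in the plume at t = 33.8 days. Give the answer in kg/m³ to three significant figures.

The peak of an instantaneous 1D plume sits at x = vt; there the Gaussian factor is 1 and C_max = M/(n_e·A·√(4πDt)), where n_e·A is the pore area the mass is dissolved in.
√(4πDt) = √(4π × 0.0118 × 33.8) = 2.239 m, so C_max = 0.786/(0.25 × 14.3 × 2.239) = 0.0982 kg/m³.

0.0982 kg/m³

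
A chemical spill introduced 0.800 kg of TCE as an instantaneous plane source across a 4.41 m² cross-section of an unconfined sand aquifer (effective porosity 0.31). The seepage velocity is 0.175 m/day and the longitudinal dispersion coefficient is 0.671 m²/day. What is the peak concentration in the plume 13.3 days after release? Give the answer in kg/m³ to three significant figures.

0.0553 kg/m³

The peak of an instantaneous 1D plume sits at x = vt; there the Gaussian factor is 1 and C_max = M/(n_e·A·√(4πDt)), where n_e·A is the pore area the mass is dissolved in.
√(4πDt) = √(4π × 0.671 × 13.3) = 10.59 m, so C_max = 0.800/(0.31 × 4.41 × 10.59) = 0.0553 kg/m³.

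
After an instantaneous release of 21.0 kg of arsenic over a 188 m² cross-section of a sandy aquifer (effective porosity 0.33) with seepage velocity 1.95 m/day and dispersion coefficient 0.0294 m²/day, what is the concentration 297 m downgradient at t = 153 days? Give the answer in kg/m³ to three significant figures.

0.0407 kg/m³

For an instantaneous plane source, C(x,t) = M/(n_e·A·√(4πDt)) · exp(−(x−vt)²/(4Dt)), with n_e·A the pore (flow) area.
Plume center vt = 1.95 × 153 = 298.35 m, so the well at 297 m is 1.35 m upgradient of the peak.
√(4πDt) = 7.518 m, giving peak height M/(n_e·A·√(4πDt)) = 21.0/(0.33 × 188 × 7.518) = 0.04502 kg/m³.
(x−vt)²/(4Dt) = (-1.35)²/(4 × 0.0294 × 153) = 0.1013; exp(−0.1013) = 0.9037.
C = 0.04502 × 0.9037 = 0.0407 kg/m³.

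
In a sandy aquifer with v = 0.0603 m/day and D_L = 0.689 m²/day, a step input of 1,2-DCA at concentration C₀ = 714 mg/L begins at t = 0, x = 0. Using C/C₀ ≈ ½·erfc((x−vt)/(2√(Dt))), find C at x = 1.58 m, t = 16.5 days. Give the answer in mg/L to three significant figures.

For a continuous step input, C/C₀ ≈ ½·erfc((x−vt)/(2√(Dt))).
vt = 0.0603 × 16.5 = 0.99495 m and 2√(Dt) = 2√(0.689 × 16.5) = 6.743 m.
Argument (x−vt)/(2√(Dt)) = (1.58 − 0.99495)/6.743 = 0.08676; ½·erfc(0.08676) = 0.4512.
C = 714 × 0.4512 = 322 mg/L.

322 mg/L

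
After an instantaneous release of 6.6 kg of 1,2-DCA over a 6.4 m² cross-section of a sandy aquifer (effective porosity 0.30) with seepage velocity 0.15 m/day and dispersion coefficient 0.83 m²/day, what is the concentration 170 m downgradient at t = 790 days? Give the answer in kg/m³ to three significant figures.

0.0138 kg/m³

For an instantaneous plane source, C(x,t) = M/(n_e·A·√(4πDt)) · exp(−(x−vt)²/(4Dt)), with n_e·A the pore (flow) area.
Plume center vt = 0.15 × 790 = 118.5 m, so the well at 170 m is 51.5 m downgradient of the peak.
√(4πDt) = 90.77 m, giving peak height M/(n_e·A·√(4πDt)) = 6.6/(0.30 × 6.4 × 90.77) = 0.03787 kg/m³.
(x−vt)²/(4Dt) = (51.5)²/(4 × 0.83 × 790) = 1.011; exp(−1.011) = 0.3639.
C = 0.03787 × 0.3639 = 0.0138 kg/m³.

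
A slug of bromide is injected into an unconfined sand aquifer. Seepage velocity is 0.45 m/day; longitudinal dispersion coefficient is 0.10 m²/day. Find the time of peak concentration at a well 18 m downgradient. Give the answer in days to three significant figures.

39.5 days

For the 1D instantaneous-source solution, setting ∂C/∂t = 0 at fixed x gives v²t² + 2Dt − x² = 0, so t = (√(D² + v²x²) − D)/v².
√(D² + v²x²) = √(0.10² + 0.45² × 18²) = 8.101; v² = 0.2025.
t = (8.101 − 0.10)/0.2025 = 39.5 days (vs. the pure-advection estimate x/v = 40.0 d).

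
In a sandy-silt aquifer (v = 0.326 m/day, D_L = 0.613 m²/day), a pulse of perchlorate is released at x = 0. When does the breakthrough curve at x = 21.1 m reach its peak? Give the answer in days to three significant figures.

59.2 days

For the 1D instantaneous-source solution, setting ∂C/∂t = 0 at fixed x gives v²t² + 2Dt − x² = 0, so t = (√(D² + v²x²) − D)/v².
√(D² + v²x²) = √(0.613² + 0.326² × 21.1²) = 6.906; v² = 0.106276.
t = (6.906 − 0.613)/0.106276 = 59.2 days (vs. the pure-advection estimate x/v = 64.7 d).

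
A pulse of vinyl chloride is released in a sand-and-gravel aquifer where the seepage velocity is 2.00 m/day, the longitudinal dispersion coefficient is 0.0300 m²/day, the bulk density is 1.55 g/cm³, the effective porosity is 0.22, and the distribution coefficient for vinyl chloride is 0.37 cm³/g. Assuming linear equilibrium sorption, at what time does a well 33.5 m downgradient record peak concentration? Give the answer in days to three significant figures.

60.4 days

Retardation factor R = 1 + ρ_b·K_d/n = 1 + 1.55 × 0.37/0.22 = 3.607.
Sorption retards both mechanisms: v_R = v/R = 0.5545 m/day, D_R = D/R = 0.008317 m²/day.
Peak time from v_R²t² + 2D_R t − x² = 0: t = (√(D_R² + v_R²x²) − D_R)/v_R².
√(D_R² + v_R²x²) = √(0.008317² + 0.5545² × 33.5²) = 18.58; v_R² = 0.3075.
t = (18.58 − 0.008317)/0.3075 = 60.4 days.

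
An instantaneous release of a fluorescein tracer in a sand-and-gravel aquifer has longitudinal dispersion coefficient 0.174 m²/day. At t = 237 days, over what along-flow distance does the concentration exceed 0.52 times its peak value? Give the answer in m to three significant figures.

20.8 m

The plume is Gaussian with σ = √(2Dt) = √(2 × 0.174 × 237) = 9.082 m.
C/C_peak = exp(−Δx²/(2σ²)) = 0.52 ⇒ Δx = σ·√(−2 ln 0.52) = 9.082 × 1.144 = 10.39 m.
Width = 2Δx = 20.8 m.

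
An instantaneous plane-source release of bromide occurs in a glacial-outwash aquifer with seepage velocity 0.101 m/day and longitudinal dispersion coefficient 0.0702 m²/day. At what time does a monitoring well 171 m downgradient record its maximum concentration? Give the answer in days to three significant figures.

1690 days

For the 1D instantaneous-source solution, setting ∂C/∂t = 0 at fixed x gives v²t² + 2Dt − x² = 0, so t = (√(D² + v²x²) − D)/v².
√(D² + v²x²) = √(0.0702² + 0.101² × 171²) = 17.27; v² = 0.010201.
t = (17.27 − 0.0702)/0.010201 = 1690 days (vs. the pure-advection estimate x/v = 1690 d).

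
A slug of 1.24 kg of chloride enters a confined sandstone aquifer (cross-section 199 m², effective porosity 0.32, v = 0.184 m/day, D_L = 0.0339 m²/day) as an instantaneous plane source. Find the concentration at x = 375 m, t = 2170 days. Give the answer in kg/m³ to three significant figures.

8.64e-05 kg/m³

For an instantaneous plane source, C(x,t) = M/(n_e·A·√(4πDt)) · exp(−(x−vt)²/(4Dt)), with n_e·A the pore (flow) area.
Plume center vt = 0.184 × 2170 = 399.28 m, so the well at 375 m is 24.28 m upgradient of the peak.
√(4πDt) = 30.40 m, giving peak height M/(n_e·A·√(4πDt)) = 1.24/(0.32 × 199 × 30.40) = 0.0006405 kg/m³.
(x−vt)²/(4Dt) = (-24.28)²/(4 × 0.0339 × 2170) = 2.003; exp(−2.003) = 0.1349.
C = 0.0006405 × 0.1349 = 8.64e-05 kg/m³.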